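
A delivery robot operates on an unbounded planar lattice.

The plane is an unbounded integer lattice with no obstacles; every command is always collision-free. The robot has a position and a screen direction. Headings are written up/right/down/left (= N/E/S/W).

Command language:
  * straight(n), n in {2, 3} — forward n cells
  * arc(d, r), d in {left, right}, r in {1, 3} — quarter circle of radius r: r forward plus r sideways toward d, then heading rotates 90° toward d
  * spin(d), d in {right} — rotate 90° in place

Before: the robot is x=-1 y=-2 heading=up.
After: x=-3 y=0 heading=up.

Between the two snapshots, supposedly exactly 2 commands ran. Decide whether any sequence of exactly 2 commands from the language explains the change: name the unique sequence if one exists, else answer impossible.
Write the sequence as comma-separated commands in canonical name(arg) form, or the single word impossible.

arc(left, 1), arc(right, 1)

key: order matters: swapping arc(left, 1) and arc(right, 1) lands elsewhere
begin: x=-1 y=-2 heading=up
[1] after arc(left, 1): x=-2 y=-1 heading=left
[2] after arc(right, 1): x=-3 y=0 heading=up
uniquely the one of 49 2-step routes that fits.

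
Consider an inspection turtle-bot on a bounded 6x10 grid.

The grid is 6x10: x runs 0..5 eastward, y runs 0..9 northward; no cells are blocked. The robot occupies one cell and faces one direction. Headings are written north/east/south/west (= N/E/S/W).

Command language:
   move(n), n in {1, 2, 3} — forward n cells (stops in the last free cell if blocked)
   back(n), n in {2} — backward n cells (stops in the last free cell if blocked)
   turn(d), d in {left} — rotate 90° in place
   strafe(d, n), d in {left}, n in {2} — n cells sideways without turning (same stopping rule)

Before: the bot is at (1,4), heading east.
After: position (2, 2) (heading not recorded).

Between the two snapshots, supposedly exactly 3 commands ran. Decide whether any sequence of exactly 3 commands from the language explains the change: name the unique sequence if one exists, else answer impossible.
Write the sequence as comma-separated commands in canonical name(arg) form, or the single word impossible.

move(1), turn(left), back(2)

key: running back(2) before move(1) would end elsewhere — order is forced
t0: at (1,4), heading east
step 1 (move(1)): at (2,4), heading east
step 2 (turn(left)): at (2,4), heading north
step 3 (back(2)): at (2,2), heading north
no other 3-command option fits: unique.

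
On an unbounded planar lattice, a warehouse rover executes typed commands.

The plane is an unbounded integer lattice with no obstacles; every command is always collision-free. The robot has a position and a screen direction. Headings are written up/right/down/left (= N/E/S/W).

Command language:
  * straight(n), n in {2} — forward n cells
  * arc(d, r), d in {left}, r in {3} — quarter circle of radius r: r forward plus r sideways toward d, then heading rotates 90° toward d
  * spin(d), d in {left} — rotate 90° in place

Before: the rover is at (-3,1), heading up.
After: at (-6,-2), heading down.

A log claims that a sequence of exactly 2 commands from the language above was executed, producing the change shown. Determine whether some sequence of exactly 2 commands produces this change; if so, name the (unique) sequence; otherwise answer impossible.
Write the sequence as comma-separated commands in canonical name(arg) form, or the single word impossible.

spin(left), arc(left, 3)

key: running arc(left, 3) before spin(left) would end elsewhere — order is forced
start: at (-3,1), heading up
t=1 spin(left) ⇒ at (-3,1), heading left
t=2 arc(left, 3) ⇒ at (-6,-2), heading down
no other 2-command option fits: unique.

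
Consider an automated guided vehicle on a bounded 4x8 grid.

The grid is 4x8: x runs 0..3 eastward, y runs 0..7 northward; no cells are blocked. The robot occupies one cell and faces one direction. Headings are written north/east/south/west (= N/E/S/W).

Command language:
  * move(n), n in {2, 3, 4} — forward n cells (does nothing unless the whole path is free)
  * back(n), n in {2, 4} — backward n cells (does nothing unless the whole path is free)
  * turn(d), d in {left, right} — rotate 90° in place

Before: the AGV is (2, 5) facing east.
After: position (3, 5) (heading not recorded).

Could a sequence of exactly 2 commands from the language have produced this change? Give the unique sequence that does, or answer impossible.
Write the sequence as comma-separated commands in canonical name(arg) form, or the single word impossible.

key: running move(3) before back(2) would end elsewhere — order is forced
begin: (2, 5) facing east
t=1 back(2) ⇒ (0, 5) facing east
t=2 move(3) ⇒ (3, 5) facing east
all 49 alternatives checked — unique.

back(2), move(3)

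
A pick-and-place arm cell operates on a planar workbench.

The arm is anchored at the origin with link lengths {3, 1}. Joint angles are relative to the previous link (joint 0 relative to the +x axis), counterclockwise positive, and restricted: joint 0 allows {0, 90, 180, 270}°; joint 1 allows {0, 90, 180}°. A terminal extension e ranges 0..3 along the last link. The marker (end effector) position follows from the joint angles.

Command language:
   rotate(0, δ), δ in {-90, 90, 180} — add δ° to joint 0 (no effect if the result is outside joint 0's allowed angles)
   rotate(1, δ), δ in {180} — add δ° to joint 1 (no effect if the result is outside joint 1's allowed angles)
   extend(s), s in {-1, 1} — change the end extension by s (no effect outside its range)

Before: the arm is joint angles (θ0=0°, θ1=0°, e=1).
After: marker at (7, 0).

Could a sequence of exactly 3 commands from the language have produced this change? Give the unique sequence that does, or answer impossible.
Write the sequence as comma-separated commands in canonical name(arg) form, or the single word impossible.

extend(1), extend(1), extend(1)

from: joint angles (θ0=0°, θ1=0°, e=1)
1. extend(1) → joint angles (θ0=0°, θ1=0°, e=2)
2. extend(1) → joint angles (θ0=0°, θ1=0°, e=3)
3. extend(1) → joint angles (θ0=0°, θ1=0°, e=3)
all 216 alternatives checked — unique.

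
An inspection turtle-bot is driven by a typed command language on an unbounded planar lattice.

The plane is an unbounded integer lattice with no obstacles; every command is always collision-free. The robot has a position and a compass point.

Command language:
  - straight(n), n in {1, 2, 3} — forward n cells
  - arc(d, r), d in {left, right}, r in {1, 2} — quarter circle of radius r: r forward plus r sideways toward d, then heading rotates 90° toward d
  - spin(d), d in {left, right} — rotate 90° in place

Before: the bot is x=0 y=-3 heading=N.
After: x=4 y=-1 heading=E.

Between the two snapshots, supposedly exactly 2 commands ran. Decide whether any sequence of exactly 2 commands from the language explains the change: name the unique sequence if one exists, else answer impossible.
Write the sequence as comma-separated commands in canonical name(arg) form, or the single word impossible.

key: order matters: swapping arc(right, 2) and straight(2) lands elsewhere
t0: x=0 y=-3 heading=N
1. arc(right, 2) → x=2 y=-1 heading=E
2. straight(2) → x=4 y=-1 heading=E
no other 2-command option fits: unique.

arc(right, 2), straight(2)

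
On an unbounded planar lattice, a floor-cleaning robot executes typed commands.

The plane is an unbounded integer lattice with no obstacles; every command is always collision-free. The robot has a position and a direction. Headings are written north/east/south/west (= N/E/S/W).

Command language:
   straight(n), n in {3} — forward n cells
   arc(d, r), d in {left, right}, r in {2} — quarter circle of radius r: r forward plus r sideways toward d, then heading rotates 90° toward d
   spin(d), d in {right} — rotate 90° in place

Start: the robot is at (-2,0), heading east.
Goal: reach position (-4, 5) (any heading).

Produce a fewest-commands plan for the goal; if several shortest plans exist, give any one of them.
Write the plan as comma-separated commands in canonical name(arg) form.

initial: at (-2,0), heading east
1. spin(right) → at (-2,0), heading south
2. spin(right) → at (-2,0), heading west
3. arc(right, 2) → at (-4,2), heading north
4. straight(3) → at (-4,5), heading north
minimal: 4 command(s), checked below 4.

spin(right), spin(right), arc(right, 2), straight(3)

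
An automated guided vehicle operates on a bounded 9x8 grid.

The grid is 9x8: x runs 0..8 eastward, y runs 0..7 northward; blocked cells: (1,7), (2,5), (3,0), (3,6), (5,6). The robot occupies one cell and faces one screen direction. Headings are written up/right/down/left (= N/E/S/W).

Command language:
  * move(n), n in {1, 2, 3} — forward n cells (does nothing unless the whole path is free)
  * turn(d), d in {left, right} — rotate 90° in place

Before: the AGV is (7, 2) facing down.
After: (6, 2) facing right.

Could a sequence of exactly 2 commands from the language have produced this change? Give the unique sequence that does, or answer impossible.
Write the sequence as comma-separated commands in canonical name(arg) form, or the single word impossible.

impossible

every 2-command combo misses the target.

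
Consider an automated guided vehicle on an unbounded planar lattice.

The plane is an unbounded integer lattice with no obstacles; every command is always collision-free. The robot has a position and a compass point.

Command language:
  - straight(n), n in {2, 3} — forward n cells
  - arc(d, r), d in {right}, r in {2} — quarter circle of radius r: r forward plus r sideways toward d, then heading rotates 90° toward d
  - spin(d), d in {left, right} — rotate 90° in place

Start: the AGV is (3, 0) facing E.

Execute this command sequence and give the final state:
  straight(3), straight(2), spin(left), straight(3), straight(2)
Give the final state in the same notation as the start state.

(8, 5) facing N

t0: (3, 0) facing E
[1] after straight(3): (6, 0) facing E
[2] after straight(2): (8, 0) facing E
[3] after spin(left): (8, 0) facing N
[4] after straight(3): (8, 3) facing N
[5] after straight(2): (8, 5) facing N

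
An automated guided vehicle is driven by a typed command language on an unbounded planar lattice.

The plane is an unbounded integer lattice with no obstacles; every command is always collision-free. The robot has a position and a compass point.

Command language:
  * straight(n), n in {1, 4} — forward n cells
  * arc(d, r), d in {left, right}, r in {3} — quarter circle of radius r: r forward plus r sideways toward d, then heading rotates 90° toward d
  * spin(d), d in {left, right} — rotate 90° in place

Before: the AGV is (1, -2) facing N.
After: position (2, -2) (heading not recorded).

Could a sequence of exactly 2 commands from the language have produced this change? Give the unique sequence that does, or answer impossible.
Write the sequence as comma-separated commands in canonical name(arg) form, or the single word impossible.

spin(right), straight(1)

key: order matters: swapping spin(right) and straight(1) lands elsewhere
from: (1, -2) facing N
step 1 (spin(right)): (1, -2) facing E
step 2 (straight(1)): (2, -2) facing E
uniquely the one of 36 2-step routes that fits.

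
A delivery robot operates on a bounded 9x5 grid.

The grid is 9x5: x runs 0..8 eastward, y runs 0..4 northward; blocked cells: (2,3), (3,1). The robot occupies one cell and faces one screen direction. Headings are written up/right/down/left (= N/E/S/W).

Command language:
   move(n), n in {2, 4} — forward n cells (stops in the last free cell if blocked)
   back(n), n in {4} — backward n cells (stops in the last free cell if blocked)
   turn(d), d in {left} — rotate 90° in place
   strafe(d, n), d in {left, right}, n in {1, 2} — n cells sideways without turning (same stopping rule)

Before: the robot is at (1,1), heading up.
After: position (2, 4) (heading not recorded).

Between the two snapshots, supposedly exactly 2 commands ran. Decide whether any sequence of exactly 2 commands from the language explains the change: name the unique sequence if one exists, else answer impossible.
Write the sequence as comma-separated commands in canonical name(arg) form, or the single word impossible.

key: move(4) runs into the grid edge before its full distance
start: at (1,1), heading up
step 1 (move(4)): at (1,4), heading up
step 2 (strafe(right, 1)): at (2,4), heading up
uniquely the one of 64 2-step routes that fits.

move(4), strafe(right, 1)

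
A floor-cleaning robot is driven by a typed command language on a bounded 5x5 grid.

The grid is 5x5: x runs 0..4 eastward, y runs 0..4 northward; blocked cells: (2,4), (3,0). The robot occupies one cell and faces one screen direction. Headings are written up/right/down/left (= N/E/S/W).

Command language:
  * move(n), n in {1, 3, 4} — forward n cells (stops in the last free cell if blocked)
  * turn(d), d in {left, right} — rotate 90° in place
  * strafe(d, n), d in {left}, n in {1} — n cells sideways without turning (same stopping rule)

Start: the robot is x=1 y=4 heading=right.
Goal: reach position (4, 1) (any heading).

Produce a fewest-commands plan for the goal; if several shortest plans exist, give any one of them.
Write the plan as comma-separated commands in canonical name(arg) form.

turn(right), move(3), turn(left), move(3)

t0: x=1 y=4 heading=right
[1] after turn(right): x=1 y=4 heading=down
[2] after move(3): x=1 y=1 heading=down
[3] after turn(left): x=1 y=1 heading=right
[4] after move(3): x=4 y=1 heading=right
shorter routes all fall short; 4 is best.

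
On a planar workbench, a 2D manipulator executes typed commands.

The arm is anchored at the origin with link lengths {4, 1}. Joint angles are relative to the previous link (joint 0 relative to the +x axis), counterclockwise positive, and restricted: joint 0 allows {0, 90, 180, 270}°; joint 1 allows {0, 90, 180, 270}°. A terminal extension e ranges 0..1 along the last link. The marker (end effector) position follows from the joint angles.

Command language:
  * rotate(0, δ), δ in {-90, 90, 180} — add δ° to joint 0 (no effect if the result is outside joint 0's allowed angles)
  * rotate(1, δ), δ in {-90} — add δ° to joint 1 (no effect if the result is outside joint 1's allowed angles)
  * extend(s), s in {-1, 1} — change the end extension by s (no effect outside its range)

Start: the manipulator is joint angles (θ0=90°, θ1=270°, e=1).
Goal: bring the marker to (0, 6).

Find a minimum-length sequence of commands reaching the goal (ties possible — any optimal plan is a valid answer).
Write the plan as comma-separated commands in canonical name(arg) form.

from: joint angles (θ0=90°, θ1=270°, e=1)
[1] after rotate(1, -90): joint angles (θ0=90°, θ1=180°, e=1)
[2] after rotate(1, -90): joint angles (θ0=90°, θ1=90°, e=1)
[3] after rotate(1, -90): joint angles (θ0=90°, θ1=0°, e=1)
shorter routes all fall short; 3 is best.

rotate(1, -90), rotate(1, -90), rotate(1, -90)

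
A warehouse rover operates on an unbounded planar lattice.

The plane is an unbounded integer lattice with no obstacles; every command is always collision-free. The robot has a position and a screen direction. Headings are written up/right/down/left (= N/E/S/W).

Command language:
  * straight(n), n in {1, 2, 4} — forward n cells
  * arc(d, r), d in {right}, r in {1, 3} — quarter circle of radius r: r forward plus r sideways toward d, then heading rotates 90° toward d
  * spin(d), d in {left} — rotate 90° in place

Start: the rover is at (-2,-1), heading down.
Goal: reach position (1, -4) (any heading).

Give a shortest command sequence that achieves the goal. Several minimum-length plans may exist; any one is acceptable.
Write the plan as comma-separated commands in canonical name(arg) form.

spin(left), arc(right, 3)

begin: at (-2,-1), heading down
[1] after spin(left): at (-2,-1), heading right
[2] after arc(right, 3): at (1,-4), heading down
minimal: 2 command(s), checked below 2.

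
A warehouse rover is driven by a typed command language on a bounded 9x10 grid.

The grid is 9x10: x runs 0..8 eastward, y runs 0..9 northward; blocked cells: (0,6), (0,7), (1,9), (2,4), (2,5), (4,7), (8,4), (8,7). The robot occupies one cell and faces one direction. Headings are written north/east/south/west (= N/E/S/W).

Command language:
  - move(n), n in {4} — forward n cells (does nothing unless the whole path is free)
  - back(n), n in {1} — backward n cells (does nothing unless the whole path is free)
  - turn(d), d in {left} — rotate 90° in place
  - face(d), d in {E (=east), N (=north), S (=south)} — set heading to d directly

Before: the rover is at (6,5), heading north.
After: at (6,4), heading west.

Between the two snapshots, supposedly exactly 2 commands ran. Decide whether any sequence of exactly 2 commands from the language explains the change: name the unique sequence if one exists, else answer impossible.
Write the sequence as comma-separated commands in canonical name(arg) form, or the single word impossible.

back(1), turn(left)

key: order matters: swapping back(1) and turn(left) lands elsewhere
from: at (6,5), heading north
t=1 back(1) ⇒ at (6,4), heading north
t=2 turn(left) ⇒ at (6,4), heading west
uniquely the one of 36 2-step routes that fits.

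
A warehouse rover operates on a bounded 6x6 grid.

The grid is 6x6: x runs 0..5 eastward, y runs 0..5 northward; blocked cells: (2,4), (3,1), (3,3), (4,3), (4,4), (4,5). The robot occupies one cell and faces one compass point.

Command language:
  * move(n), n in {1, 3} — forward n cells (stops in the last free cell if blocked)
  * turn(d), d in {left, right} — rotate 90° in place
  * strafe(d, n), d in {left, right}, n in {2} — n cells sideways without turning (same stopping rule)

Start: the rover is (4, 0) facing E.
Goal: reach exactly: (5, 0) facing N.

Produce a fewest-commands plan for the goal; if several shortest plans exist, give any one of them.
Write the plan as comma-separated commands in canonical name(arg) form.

move(3), turn(left)

from: (4, 0) facing E
step 1 (move(3)): (5, 0) facing E
step 2 (turn(left)): (5, 0) facing N
minimal: 2 command(s), checked below 2.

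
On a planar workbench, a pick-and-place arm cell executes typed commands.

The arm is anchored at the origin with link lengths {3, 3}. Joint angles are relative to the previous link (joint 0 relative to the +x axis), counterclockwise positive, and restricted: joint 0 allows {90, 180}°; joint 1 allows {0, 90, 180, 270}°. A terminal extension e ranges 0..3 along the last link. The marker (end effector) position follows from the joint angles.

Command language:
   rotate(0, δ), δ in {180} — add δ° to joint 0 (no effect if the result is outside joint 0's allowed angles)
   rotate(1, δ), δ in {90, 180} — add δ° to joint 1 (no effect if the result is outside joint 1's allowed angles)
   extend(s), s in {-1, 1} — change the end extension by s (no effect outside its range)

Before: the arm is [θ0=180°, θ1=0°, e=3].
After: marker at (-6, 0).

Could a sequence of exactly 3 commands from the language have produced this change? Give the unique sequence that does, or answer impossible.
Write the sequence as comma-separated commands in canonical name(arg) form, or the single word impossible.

t0: [θ0=180°, θ1=0°, e=3]
1. extend(-1) → [θ0=180°, θ1=0°, e=2]
2. extend(-1) → [θ0=180°, θ1=0°, e=1]
3. extend(-1) → [θ0=180°, θ1=0°, e=0]
uniquely the one of 125 3-step routes that fits.

extend(-1), extend(-1), extend(-1)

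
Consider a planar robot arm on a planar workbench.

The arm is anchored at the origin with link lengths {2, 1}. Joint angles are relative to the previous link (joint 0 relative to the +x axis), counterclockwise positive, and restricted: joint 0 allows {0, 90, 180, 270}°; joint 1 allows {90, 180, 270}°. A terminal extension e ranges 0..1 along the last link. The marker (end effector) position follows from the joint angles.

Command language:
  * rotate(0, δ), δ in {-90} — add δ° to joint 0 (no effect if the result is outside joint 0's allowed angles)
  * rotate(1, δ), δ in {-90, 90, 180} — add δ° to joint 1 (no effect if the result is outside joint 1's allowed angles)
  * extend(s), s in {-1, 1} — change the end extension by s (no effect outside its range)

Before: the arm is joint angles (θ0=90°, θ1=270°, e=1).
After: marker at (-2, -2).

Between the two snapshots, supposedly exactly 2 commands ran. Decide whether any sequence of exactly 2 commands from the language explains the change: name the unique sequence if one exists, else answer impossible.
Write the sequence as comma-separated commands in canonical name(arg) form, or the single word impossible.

rotate(0, -90), rotate(0, -90)

t0: joint angles (θ0=90°, θ1=270°, e=1)
step 1 (rotate(0, -90)): joint angles (θ0=0°, θ1=270°, e=1)
step 2 (rotate(0, -90)): joint angles (θ0=270°, θ1=270°, e=1)
no other 2-command option fits: unique.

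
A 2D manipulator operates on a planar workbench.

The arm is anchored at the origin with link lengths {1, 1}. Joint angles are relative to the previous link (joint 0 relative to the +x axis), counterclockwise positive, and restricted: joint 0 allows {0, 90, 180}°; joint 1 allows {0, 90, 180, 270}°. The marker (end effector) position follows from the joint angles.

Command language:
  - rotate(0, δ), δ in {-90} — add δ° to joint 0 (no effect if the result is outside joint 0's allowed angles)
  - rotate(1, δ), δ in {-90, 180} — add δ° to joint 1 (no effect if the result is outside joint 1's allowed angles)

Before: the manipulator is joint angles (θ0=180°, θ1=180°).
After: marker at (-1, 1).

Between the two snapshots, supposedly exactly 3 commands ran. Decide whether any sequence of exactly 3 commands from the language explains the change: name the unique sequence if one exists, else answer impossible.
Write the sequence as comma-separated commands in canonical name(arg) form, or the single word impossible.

rotate(1, -90), rotate(1, -90), rotate(1, -90)

start: joint angles (θ0=180°, θ1=180°)
step 1 (rotate(1, -90)): joint angles (θ0=180°, θ1=90°)
step 2 (rotate(1, -90)): joint angles (θ0=180°, θ1=0°)
step 3 (rotate(1, -90)): joint angles (θ0=180°, θ1=270°)
no other 3-command option fits: unique.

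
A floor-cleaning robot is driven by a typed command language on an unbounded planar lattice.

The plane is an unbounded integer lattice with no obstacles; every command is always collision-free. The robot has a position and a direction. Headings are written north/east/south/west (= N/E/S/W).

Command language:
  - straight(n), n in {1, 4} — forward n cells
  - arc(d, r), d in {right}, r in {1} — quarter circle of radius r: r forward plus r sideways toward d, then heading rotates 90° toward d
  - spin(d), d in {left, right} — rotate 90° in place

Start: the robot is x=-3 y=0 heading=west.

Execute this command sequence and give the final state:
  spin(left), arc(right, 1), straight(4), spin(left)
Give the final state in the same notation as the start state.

x=-8 y=-1 heading=south

begin: x=-3 y=0 heading=west
1. spin(left) → x=-3 y=0 heading=south
2. arc(right, 1) → x=-4 y=-1 heading=west
3. straight(4) → x=-8 y=-1 heading=west
4. spin(left) → x=-8 y=-1 heading=south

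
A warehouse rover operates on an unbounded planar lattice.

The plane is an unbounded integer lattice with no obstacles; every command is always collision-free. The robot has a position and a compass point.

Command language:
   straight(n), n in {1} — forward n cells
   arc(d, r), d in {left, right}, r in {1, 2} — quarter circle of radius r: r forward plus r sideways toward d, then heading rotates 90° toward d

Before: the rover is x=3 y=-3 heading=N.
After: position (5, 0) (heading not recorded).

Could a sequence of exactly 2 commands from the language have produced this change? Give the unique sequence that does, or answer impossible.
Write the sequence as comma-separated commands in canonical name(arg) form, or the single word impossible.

straight(1), arc(right, 2)

key: order matters: swapping straight(1) and arc(right, 2) lands elsewhere
t0: x=3 y=-3 heading=N
step 1 (straight(1)): x=3 y=-2 heading=N
step 2 (arc(right, 2)): x=5 y=0 heading=E
uniquely the one of 25 2-step routes that fits.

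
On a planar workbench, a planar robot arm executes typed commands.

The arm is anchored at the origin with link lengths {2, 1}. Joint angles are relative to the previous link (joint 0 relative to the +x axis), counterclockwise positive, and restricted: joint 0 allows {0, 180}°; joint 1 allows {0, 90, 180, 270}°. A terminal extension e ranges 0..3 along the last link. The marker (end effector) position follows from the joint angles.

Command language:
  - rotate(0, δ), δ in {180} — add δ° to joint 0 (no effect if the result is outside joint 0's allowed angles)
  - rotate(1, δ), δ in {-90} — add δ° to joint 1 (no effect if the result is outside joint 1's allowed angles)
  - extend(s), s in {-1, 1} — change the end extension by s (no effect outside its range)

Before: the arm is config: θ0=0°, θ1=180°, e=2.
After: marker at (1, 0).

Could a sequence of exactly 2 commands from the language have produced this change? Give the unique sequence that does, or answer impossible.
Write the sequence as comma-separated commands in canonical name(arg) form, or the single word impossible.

initial: config: θ0=0°, θ1=180°, e=2
step 1 (extend(-1)): config: θ0=0°, θ1=180°, e=1
step 2 (extend(-1)): config: θ0=0°, θ1=180°, e=0
no other 2-command option fits: unique.

extend(-1), extend(-1)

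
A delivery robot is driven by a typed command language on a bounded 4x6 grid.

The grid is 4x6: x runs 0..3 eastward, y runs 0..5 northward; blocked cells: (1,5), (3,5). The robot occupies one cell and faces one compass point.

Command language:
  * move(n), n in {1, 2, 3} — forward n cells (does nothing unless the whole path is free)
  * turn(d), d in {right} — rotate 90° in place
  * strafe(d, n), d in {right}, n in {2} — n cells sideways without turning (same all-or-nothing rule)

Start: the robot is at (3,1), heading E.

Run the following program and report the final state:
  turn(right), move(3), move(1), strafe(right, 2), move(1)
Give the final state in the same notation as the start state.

begin: at (3,1), heading E
step 1 (turn(right)): at (3,1), heading S
step 2 (move(3)): at (3,1), heading S
step 3 (move(1)): at (3,0), heading S
step 4 (strafe(right, 2)): at (1,0), heading S
step 5 (move(1)): at (1,0), heading S

at (1,0), heading S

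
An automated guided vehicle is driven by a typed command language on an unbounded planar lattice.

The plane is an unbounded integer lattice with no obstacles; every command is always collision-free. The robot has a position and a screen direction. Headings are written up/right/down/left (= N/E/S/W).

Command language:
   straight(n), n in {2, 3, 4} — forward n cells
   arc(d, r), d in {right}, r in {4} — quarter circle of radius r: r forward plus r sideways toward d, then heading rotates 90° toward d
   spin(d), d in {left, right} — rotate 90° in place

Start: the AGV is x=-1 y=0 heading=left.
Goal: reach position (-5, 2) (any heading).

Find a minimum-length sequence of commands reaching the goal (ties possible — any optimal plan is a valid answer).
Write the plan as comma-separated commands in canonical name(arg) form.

t0: x=-1 y=0 heading=left
[1] after straight(4): x=-5 y=0 heading=left
[2] after spin(right): x=-5 y=0 heading=up
[3] after straight(2): x=-5 y=2 heading=up
no 2-step plan works, so 3 is optimal.

straight(4), spin(right), straight(2)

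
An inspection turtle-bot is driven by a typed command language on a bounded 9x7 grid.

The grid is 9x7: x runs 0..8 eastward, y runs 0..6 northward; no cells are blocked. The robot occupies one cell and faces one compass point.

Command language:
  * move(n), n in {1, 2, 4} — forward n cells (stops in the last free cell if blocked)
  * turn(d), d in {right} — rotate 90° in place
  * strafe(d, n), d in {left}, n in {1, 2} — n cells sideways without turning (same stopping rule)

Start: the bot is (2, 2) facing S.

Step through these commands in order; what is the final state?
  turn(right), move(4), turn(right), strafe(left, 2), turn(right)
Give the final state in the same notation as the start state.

t0: (2, 2) facing S
1. turn(right) → (2, 2) facing W
2. move(4) → (0, 2) facing W
3. turn(right) → (0, 2) facing N
4. strafe(left, 2) → (0, 2) facing N
5. turn(right) → (0, 2) facing E

(0, 2) facing E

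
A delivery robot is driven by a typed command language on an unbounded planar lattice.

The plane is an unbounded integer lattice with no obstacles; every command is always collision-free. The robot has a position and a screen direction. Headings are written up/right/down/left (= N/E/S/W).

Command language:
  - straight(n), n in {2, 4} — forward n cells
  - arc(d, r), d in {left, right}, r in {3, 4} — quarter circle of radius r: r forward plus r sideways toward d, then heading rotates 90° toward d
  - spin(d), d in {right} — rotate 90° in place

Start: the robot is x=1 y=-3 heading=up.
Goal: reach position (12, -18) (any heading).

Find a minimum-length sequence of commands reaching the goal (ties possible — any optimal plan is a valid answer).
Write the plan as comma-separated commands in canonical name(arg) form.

spin(right), arc(right, 4), arc(left, 3), arc(right, 4), straight(4)

start: x=1 y=-3 heading=up
[1] after spin(right): x=1 y=-3 heading=right
[2] after arc(right, 4): x=5 y=-7 heading=down
[3] after arc(left, 3): x=8 y=-10 heading=right
[4] after arc(right, 4): x=12 y=-14 heading=down
[5] after straight(4): x=12 y=-18 heading=down
nothing shorter than 5 reaches the goal.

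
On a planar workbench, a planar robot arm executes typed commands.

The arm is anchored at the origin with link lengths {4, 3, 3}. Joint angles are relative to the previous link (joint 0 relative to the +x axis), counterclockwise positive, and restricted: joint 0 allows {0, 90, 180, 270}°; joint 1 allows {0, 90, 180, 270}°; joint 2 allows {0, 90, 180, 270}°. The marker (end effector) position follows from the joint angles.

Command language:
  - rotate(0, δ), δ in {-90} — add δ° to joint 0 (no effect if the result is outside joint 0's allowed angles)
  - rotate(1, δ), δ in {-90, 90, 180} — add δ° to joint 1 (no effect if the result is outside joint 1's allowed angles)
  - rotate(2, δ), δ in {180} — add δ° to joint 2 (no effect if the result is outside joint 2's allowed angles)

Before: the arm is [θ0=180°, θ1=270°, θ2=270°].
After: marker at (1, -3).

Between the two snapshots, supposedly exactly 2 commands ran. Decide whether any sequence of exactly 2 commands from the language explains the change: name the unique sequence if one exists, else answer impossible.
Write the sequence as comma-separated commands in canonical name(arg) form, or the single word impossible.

rotate(0, -90), rotate(0, -90)

t0: [θ0=180°, θ1=270°, θ2=270°]
t=1 rotate(0, -90) ⇒ [θ0=90°, θ1=270°, θ2=270°]
t=2 rotate(0, -90) ⇒ [θ0=0°, θ1=270°, θ2=270°]
all 25 alternatives checked — unique.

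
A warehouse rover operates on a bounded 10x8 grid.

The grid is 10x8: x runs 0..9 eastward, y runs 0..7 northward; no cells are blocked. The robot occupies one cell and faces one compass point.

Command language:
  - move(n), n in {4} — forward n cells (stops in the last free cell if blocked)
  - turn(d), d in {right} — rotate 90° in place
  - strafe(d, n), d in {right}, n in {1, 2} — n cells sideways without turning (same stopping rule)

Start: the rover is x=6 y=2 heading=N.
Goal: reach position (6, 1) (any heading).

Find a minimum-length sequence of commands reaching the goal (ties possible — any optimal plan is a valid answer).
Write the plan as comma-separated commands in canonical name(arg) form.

t0: x=6 y=2 heading=N
step 1 (turn(right)): x=6 y=2 heading=E
step 2 (strafe(right, 1)): x=6 y=1 heading=E
nothing shorter than 2 reaches the goal.

turn(right), strafe(right, 1)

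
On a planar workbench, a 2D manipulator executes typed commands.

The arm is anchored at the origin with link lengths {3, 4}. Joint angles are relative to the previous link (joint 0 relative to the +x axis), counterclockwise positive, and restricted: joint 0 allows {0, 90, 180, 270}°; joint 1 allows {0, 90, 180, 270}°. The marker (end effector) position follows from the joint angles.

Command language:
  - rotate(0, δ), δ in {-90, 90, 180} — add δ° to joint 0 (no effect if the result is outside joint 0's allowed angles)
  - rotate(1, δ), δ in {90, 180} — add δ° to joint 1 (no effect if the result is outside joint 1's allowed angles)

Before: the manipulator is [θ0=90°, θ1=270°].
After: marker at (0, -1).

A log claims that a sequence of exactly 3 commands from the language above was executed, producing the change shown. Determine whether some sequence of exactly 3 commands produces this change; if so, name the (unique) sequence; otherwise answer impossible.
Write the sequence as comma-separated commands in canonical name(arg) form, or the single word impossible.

start: [θ0=90°, θ1=270°]
[1] after rotate(1, 90): [θ0=90°, θ1=0°]
[2] after rotate(1, 90): [θ0=90°, θ1=90°]
[3] after rotate(1, 90): [θ0=90°, θ1=180°]
no other 3-command option fits: unique.

rotate(1, 90), rotate(1, 90), rotate(1, 90)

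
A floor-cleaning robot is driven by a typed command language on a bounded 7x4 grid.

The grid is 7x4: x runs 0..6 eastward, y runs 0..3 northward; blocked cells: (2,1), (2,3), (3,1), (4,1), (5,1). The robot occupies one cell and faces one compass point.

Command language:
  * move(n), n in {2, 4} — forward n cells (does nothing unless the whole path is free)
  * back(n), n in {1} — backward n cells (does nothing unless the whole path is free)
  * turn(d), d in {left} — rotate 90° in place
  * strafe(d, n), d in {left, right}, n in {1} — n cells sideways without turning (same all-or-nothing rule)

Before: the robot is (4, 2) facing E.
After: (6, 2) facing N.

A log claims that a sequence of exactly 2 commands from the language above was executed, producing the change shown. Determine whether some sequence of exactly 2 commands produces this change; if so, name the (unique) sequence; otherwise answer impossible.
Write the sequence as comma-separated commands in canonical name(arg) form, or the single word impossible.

key: cell and facing (now N) both changed — the 2 commands mix motion and turning
start: (4, 2) facing E
step 1 (move(2)): (6, 2) facing E
step 2 (turn(left)): (6, 2) facing N
no rival 2-sequence matches.

move(2), turn(left)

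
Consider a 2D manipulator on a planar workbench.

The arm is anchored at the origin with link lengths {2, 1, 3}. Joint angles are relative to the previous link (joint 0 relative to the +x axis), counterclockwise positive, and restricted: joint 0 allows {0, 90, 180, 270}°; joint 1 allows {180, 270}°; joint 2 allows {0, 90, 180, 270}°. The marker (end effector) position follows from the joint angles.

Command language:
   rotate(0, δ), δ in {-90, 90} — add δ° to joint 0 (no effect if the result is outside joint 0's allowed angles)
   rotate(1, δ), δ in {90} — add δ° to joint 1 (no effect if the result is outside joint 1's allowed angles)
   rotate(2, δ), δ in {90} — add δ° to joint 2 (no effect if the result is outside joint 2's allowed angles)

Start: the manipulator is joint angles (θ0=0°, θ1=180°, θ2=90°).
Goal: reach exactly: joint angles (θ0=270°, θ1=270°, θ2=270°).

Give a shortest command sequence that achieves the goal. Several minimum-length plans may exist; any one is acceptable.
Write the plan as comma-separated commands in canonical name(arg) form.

rotate(2, 90), rotate(2, 90), rotate(1, 90), rotate(0, -90)

t0: joint angles (θ0=0°, θ1=180°, θ2=90°)
step 1 (rotate(2, 90)): joint angles (θ0=0°, θ1=180°, θ2=180°)
step 2 (rotate(2, 90)): joint angles (θ0=0°, θ1=180°, θ2=270°)
step 3 (rotate(1, 90)): joint angles (θ0=0°, θ1=270°, θ2=270°)
step 4 (rotate(0, -90)): joint angles (θ0=270°, θ1=270°, θ2=270°)
minimal: 4 command(s), checked below 4.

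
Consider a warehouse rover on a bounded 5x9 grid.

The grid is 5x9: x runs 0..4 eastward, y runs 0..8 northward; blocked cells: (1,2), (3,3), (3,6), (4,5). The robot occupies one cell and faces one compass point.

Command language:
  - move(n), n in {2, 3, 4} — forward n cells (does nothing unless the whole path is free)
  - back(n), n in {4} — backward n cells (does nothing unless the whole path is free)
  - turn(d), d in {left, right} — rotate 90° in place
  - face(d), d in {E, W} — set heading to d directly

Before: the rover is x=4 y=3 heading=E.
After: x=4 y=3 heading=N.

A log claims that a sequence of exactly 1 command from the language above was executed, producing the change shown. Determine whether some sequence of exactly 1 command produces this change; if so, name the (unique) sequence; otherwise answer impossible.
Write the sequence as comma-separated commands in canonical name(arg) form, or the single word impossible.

turn(left)

key: parked at (4,3) the whole time — nothing moves the robot
initial: x=4 y=3 heading=E
step 1 (turn(left)): x=4 y=3 heading=N
uniquely the one of 8 1-step routes that fits.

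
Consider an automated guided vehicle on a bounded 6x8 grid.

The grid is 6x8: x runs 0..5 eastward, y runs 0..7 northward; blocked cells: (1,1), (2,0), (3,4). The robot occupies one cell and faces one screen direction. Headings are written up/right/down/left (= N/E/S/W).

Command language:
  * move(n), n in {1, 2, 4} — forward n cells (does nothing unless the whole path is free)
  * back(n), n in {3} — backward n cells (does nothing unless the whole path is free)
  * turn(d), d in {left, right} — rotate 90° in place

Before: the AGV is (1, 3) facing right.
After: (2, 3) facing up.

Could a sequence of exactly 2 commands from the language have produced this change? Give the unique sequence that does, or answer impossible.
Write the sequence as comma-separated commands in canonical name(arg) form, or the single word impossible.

key: order matters: swapping move(1) and turn(left) lands elsewhere
from: (1, 3) facing right
t=1 move(1) ⇒ (2, 3) facing right
t=2 turn(left) ⇒ (2, 3) facing up
all 36 alternatives checked — unique.

move(1), turn(left)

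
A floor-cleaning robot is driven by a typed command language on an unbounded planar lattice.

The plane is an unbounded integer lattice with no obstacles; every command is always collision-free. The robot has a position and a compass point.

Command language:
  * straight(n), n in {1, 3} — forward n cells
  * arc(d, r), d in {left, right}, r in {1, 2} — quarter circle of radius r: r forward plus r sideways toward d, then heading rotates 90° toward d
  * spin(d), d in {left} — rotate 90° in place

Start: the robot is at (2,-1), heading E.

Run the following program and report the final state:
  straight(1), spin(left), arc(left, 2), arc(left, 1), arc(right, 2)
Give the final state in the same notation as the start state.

at (-2,-2), heading W

begin: at (2,-1), heading E
1. straight(1) → at (3,-1), heading E
2. spin(left) → at (3,-1), heading N
3. arc(left, 2) → at (1,1), heading W
4. arc(left, 1) → at (0,0), heading S
5. arc(right, 2) → at (-2,-2), heading W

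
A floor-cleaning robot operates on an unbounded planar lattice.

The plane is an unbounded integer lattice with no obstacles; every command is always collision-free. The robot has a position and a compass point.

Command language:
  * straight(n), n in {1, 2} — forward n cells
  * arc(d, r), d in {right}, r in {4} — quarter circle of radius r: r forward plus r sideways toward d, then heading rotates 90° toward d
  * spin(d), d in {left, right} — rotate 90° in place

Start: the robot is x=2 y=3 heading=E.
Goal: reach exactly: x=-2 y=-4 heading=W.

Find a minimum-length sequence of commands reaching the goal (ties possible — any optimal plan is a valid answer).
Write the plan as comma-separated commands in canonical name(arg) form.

from: x=2 y=3 heading=E
1. spin(right) → x=2 y=3 heading=S
2. straight(2) → x=2 y=1 heading=S
3. straight(1) → x=2 y=0 heading=S
4. arc(right, 4) → x=-2 y=-4 heading=W
nothing shorter than 4 reaches the goal.

spin(right), straight(2), straight(1), arc(right, 4)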